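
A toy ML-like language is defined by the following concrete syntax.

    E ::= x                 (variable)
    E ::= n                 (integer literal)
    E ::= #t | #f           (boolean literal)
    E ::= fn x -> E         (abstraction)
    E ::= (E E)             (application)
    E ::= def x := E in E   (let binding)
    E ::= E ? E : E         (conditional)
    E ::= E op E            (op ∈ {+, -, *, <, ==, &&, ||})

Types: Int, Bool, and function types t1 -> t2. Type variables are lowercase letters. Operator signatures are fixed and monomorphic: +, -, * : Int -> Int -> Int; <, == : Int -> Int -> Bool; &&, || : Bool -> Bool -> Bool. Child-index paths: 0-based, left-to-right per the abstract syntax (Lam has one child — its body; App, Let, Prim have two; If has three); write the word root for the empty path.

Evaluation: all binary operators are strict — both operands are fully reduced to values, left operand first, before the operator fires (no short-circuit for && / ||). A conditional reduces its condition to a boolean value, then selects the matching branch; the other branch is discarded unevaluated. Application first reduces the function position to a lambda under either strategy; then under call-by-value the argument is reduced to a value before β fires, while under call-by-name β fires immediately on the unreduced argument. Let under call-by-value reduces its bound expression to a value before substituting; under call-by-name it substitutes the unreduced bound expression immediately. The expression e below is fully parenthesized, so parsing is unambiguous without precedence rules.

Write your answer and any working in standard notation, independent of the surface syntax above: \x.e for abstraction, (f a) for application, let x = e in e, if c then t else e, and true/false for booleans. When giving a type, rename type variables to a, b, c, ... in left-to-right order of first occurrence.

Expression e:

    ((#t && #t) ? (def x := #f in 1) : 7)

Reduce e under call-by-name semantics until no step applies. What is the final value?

Trace:
step 0: (if (true && true) then (let x = false in 1) else 7)
step 1: [delta@0] (if true then (let x = false in 1) else 7)
step 2: [if@root] (let x = false in 1)
step 3: [let@root] 1

Answer: 1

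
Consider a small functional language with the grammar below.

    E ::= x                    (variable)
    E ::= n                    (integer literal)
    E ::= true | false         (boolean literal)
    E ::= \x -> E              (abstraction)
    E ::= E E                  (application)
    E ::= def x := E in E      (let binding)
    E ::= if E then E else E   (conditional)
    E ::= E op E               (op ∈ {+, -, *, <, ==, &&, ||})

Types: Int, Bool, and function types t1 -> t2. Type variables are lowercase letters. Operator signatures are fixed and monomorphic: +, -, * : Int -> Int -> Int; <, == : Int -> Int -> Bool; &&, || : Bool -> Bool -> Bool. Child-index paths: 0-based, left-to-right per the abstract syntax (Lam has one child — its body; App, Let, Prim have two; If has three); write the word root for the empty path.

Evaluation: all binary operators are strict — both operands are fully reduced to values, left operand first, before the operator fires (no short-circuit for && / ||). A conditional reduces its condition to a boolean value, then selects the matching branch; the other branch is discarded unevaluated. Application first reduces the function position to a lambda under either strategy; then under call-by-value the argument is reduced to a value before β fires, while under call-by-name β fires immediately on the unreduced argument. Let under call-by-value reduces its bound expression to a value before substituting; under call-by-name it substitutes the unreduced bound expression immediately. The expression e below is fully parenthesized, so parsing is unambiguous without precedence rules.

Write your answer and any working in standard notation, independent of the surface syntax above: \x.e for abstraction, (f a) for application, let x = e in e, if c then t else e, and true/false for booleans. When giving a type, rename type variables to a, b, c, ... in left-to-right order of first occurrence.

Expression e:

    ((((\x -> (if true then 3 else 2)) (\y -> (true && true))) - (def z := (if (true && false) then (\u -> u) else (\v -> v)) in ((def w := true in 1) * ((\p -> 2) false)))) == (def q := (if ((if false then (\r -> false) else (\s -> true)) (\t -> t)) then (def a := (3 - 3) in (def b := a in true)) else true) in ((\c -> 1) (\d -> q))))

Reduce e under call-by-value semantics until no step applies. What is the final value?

Trace:
step 0: ((((\x.(if true then 3 else 2)) (\y.(true && true))) - (let z = (if (true && false) then (\u.u) else (\v.v)) in ((let w = true in 1) * ((\p.2) false)))) == (let q = (if ((if false then (\r.false) else (\s.true)) (\t.t)) then (let a = (3 - 3) in (let b = a in true)) else true) in ((\c.1) (\d.q))))
step 1: [beta@0.0] (((if true then 3 else 2) - (let z = (if (true && false) then (\u.u) else (\v.v)) in ((let w = true in 1) * ((\p.2) false)))) == (let q = (if ((if false then (\r.false) else (\s.true)) (\t.t)) then (let a = (3 - 3) in (let b = a in true)) else true) in ((\c.1) (\d.q))))
step 2: [if@0.0] ((3 - (let z = (if (true && false) then (\u.u) else (\v.v)) in ((let w = true in 1) * ((\p.2) false)))) == (let q = (if ((if false then (\r.false) else (\s.true)) (\t.t)) then (let a = (3 - 3) in (let b = a in true)) else true) in ((\c.1) (\d.q))))
step 3: [delta@0.1.0.0] ((3 - (let z = (if false then (\u.u) else (\v.v)) in ((let w = true in 1) * ((\p.2) false)))) == (let q = (if ((if false then (\r.false) else (\s.true)) (\t.t)) then (let a = (3 - 3) in (let b = a in true)) else true) in ((\c.1) (\d.q))))
step 4: [if@0.1.0] ((3 - (let z = (\v.v) in ((let w = true in 1) * ((\p.2) false)))) == (let q = (if ((if false then (\r.false) else (\s.true)) (\t.t)) then (let a = (3 - 3) in (let b = a in true)) else true) in ((\c.1) (\d.q))))
step 5: [let@0.1] ((3 - ((let w = true in 1) * ((\p.2) false))) == (let q = (if ((if false then (\r.false) else (\s.true)) (\t.t)) then (let a = (3 - 3) in (let b = a in true)) else true) in ((\c.1) (\d.q))))
step 6: [let@0.1.0] ((3 - (1 * ((\p.2) false))) == (let q = (if ((if false then (\r.false) else (\s.true)) (\t.t)) then (let a = (3 - 3) in (let b = a in true)) else true) in ((\c.1) (\d.q))))
step 7: [beta@0.1.1] ((3 - (1 * 2)) == (let q = (if ((if false then (\r.false) else (\s.true)) (\t.t)) then (let a = (3 - 3) in (let b = a in true)) else true) in ((\c.1) (\d.q))))
step 8: [delta@0.1] ((3 - 2) == (let q = (if ((if false then (\r.false) else (\s.true)) (\t.t)) then (let a = (3 - 3) in (let b = a in true)) else true) in ((\c.1) (\d.q))))
step 9: [delta@0] (1 == (let q = (if ((if false then (\r.false) else (\s.true)) (\t.t)) then (let a = (3 - 3) in (let b = a in true)) else true) in ((\c.1) (\d.q))))
step 10: [if@1.0.0.0] (1 == (let q = (if ((\s.true) (\t.t)) then (let a = (3 - 3) in (let b = a in true)) else true) in ((\c.1) (\d.q))))
step 11: [beta@1.0.0] (1 == (let q = (if true then (let a = (3 - 3) in (let b = a in true)) else true) in ((\c.1) (\d.q))))
step 12: [if@1.0] (1 == (let q = (let a = (3 - 3) in (let b = a in true)) in ((\c.1) (\d.q))))
step 13: [delta@1.0.0] (1 == (let q = (let a = 0 in (let b = a in true)) in ((\c.1) (\d.q))))
step 14: [let@1.0] (1 == (let q = (let b = 0 in true) in ((\c.1) (\d.q))))
step 15: [let@1.0] (1 == (let q = true in ((\c.1) (\d.q))))
step 16: [let@1] (1 == ((\c.1) (\d.true)))
step 17: [beta@1] (1 == 1)
step 18: [delta@root] true

Answer: true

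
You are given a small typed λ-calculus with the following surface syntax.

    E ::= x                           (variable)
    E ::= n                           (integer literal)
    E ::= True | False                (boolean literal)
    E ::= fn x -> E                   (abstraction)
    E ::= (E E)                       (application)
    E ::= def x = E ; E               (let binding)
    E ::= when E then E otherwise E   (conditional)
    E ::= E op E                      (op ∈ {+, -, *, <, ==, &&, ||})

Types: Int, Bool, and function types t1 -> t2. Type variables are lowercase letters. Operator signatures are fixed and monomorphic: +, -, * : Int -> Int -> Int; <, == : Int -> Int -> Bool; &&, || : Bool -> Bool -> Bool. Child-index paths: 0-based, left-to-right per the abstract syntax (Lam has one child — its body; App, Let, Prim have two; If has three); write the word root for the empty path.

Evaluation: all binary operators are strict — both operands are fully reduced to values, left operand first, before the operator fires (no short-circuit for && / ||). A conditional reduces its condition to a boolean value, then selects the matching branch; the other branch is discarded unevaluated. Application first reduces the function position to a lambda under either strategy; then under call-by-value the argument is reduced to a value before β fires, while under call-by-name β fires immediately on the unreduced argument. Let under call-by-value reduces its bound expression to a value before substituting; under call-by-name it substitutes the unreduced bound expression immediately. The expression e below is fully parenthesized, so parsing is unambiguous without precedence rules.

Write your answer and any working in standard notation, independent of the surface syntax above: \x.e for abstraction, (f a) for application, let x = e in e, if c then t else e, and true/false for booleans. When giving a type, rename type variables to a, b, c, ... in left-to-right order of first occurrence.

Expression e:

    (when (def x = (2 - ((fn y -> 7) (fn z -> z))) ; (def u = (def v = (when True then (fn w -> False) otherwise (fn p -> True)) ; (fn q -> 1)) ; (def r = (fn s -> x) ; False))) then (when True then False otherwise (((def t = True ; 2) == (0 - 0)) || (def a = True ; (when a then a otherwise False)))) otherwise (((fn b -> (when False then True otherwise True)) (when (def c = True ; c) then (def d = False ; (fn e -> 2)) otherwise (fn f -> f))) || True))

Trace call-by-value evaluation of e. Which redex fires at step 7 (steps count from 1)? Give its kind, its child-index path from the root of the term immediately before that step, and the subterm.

Answer: let at 0 : (let r = (\s.-5) in false)

Derivation:
step 0: (if (let x = (2 - ((\y.7) (\z.z))) in (let u = (let v = (if true then (\w.false) else (\p.true)) in (\q.1)) in (let r = (\s.x) in false))) then (if true then false else (((let t = true in 2) == (0 - 0)) || (let a = true in (if a then a else false)))) else (((\b.(if false then true else true)) (if (let c = true in c) then (let d = false in (\e.2)) else (\f.f))) || true))
step 1: [beta@0.0.1] (if (let x = (2 - 7) in (let u = (let v = (if true then (\w.false) else (\p.true)) in (\q.1)) in (let r = (\s.x) in false))) then (if true then false else (((let t = true in 2) == (0 - 0)) || (let a = true in (if a then a else false)))) else (((\b.(if false then true else true)) (if (let c = true in c) then (let d = false in (\e.2)) else (\f.f))) || true))
step 2: [delta@0.0] (if (let x = -5 in (let u = (let v = (if true then (\w.false) else (\p.true)) in (\q.1)) in (let r = (\s.x) in false))) then (if true then false else (((let t = true in 2) == (0 - 0)) || (let a = true in (if a then a else false)))) else (((\b.(if false then true else true)) (if (let c = true in c) then (let d = false in (\e.2)) else (\f.f))) || true))
step 3: [let@0] (if (let u = (let v = (if true then (\w.false) else (\p.true)) in (\q.1)) in (let r = (\s.-5) in false)) then (if true then false else (((let t = true in 2) == (0 - 0)) || (let a = true in (if a then a else false)))) else (((\b.(if false then true else true)) (if (let c = true in c) then (let d = false in (\e.2)) else (\f.f))) || true))
step 4: [if@0.0.0] (if (let u = (let v = (\w.false) in (\q.1)) in (let r = (\s.-5) in false)) then (if true then false else (((let t = true in 2) == (0 - 0)) || (let a = true in (if a then a else false)))) else (((\b.(if false then true else true)) (if (let c = true in c) then (let d = false in (\e.2)) else (\f.f))) || true))
step 5: [let@0.0] (if (let u = (\q.1) in (let r = (\s.-5) in false)) then (if true then false else (((let t = true in 2) == (0 - 0)) || (let a = true in (if a then a else false)))) else (((\b.(if false then true else true)) (if (let c = true in c) then (let d = false in (\e.2)) else (\f.f))) || true))
step 6: [let@0] (if (let r = (\s.-5) in false) then (if true then false else (((let t = true in 2) == (0 - 0)) || (let a = true in (if a then a else false)))) else (((\b.(if false then true else true)) (if (let c = true in c) then (let d = false in (\e.2)) else (\f.f))) || true))
step 7: [let@0] (if false then (if true then false else (((let t = true in 2) == (0 - 0)) || (let a = true in (if a then a else false)))) else (((\b.(if false then true else true)) (if (let c = true in c) then (let d = false in (\e.2)) else (\f.f))) || true))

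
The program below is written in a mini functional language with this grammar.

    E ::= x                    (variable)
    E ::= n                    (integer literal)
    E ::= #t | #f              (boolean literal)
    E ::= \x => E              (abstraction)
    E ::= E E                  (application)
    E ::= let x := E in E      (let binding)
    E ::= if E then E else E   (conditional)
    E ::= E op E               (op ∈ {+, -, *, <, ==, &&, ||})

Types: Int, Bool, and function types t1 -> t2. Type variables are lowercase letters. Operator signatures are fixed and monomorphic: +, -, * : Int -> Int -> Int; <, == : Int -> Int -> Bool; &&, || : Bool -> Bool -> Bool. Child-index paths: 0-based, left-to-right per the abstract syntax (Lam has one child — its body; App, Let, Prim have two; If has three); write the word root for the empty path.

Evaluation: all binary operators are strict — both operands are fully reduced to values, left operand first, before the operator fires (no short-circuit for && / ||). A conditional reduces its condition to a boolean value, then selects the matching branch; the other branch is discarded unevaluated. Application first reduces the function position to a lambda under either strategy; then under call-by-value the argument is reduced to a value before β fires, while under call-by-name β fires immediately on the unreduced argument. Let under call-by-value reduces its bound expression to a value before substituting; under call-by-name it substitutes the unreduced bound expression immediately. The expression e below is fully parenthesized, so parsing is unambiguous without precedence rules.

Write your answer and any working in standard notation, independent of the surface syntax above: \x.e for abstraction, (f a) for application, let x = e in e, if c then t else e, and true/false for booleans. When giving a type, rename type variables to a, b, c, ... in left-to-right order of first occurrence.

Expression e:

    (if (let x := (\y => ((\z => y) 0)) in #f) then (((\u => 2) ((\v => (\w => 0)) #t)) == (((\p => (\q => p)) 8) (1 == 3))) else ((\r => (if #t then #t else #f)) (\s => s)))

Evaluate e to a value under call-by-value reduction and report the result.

Answer: true

Derivation:
step 0: (if (let x = (\y.((\z.y) 0)) in false) then (((\u.2) ((\v.(\w.0)) true)) == (((\p.(\q.p)) 8) (1 == 3))) else ((\r.(if true then true else false)) (\s.s)))
step 1: [let@0] (if false then (((\u.2) ((\v.(\w.0)) true)) == (((\p.(\q.p)) 8) (1 == 3))) else ((\r.(if true then true else false)) (\s.s)))
step 2: [if@root] ((\r.(if true then true else false)) (\s.s))
step 3: [beta@root] (if true then true else false)
step 4: [if@root] true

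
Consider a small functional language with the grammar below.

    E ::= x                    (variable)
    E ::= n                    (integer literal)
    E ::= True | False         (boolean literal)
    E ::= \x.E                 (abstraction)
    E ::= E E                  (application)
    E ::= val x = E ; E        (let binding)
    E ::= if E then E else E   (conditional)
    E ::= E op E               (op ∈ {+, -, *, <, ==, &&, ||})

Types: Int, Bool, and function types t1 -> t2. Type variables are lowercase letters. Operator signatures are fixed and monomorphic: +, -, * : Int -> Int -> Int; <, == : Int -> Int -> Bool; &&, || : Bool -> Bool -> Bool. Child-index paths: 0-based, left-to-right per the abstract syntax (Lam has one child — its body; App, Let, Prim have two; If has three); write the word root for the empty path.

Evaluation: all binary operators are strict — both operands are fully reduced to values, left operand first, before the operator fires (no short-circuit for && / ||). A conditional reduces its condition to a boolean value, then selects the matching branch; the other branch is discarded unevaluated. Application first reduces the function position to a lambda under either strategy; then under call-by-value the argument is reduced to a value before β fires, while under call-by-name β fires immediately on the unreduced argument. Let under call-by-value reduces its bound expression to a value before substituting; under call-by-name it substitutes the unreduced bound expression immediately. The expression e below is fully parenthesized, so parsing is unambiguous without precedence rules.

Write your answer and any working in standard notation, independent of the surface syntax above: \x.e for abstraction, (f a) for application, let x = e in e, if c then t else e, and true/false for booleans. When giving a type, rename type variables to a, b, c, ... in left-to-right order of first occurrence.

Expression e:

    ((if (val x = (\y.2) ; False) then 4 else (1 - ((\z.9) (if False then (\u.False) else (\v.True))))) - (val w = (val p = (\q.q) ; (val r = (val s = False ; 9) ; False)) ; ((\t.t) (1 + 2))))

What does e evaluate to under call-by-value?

Answer: -11

Working:
step 0: ((if (let x = (\y.2) in false) then 4 else (1 - ((\z.9) (if false then (\u.false) else (\v.true))))) - (let w = (let p = (\q.q) in (let r = (let s = false in 9) in false)) in ((\t.t) (1 + 2))))
step 1: [let@0.0] ((if false then 4 else (1 - ((\z.9) (if false then (\u.false) else (\v.true))))) - (let w = (let p = (\q.q) in (let r = (let s = false in 9) in false)) in ((\t.t) (1 + 2))))
step 2: [if@0] ((1 - ((\z.9) (if false then (\u.false) else (\v.true)))) - (let w = (let p = (\q.q) in (let r = (let s = false in 9) in false)) in ((\t.t) (1 + 2))))
step 3: [if@0.1.1] ((1 - ((\z.9) (\v.true))) - (let w = (let p = (\q.q) in (let r = (let s = false in 9) in false)) in ((\t.t) (1 + 2))))
step 4: [beta@0.1] ((1 - 9) - (let w = (let p = (\q.q) in (let r = (let s = false in 9) in false)) in ((\t.t) (1 + 2))))
step 5: [delta@0] (-8 - (let w = (let p = (\q.q) in (let r = (let s = false in 9) in false)) in ((\t.t) (1 + 2))))
step 6: [let@1.0] (-8 - (let w = (let r = (let s = false in 9) in false) in ((\t.t) (1 + 2))))
step 7: [let@1.0.0] (-8 - (let w = (let r = 9 in false) in ((\t.t) (1 + 2))))
step 8: [let@1.0] (-8 - (let w = false in ((\t.t) (1 + 2))))
step 9: [let@1] (-8 - ((\t.t) (1 + 2)))
step 10: [delta@1.1] (-8 - ((\t.t) 3))
step 11: [beta@1] (-8 - 3)
step 12: [delta@root] -11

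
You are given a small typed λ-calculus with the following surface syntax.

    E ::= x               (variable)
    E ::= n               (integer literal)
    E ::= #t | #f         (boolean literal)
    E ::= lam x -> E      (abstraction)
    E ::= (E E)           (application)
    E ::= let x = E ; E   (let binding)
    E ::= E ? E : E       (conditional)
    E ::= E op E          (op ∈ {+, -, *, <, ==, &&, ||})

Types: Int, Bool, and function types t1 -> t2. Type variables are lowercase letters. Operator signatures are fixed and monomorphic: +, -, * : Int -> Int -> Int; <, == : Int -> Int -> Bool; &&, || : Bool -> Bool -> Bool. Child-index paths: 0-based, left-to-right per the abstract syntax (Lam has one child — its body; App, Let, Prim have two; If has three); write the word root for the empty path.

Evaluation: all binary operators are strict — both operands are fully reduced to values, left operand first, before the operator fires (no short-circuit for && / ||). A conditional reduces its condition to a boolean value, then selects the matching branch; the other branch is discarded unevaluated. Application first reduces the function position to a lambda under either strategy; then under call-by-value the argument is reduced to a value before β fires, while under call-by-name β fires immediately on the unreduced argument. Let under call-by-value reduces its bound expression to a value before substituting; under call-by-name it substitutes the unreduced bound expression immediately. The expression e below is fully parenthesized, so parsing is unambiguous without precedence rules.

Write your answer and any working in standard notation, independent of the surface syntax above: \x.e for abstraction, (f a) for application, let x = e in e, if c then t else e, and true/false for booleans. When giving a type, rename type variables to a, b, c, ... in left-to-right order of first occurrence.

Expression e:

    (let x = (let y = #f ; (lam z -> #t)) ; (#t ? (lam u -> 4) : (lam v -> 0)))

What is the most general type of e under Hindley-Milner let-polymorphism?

Derivation:
let y : Bool
\z._ : a -> Bool
let x : forall. a -> Bool
  unify Bool ~ Bool
\u._ : b -> Int
\v._ : c -> Int
  unify b -> Int ~ c -> Int
  unify b ~ c
  unify Int ~ Int

Answer: a -> Int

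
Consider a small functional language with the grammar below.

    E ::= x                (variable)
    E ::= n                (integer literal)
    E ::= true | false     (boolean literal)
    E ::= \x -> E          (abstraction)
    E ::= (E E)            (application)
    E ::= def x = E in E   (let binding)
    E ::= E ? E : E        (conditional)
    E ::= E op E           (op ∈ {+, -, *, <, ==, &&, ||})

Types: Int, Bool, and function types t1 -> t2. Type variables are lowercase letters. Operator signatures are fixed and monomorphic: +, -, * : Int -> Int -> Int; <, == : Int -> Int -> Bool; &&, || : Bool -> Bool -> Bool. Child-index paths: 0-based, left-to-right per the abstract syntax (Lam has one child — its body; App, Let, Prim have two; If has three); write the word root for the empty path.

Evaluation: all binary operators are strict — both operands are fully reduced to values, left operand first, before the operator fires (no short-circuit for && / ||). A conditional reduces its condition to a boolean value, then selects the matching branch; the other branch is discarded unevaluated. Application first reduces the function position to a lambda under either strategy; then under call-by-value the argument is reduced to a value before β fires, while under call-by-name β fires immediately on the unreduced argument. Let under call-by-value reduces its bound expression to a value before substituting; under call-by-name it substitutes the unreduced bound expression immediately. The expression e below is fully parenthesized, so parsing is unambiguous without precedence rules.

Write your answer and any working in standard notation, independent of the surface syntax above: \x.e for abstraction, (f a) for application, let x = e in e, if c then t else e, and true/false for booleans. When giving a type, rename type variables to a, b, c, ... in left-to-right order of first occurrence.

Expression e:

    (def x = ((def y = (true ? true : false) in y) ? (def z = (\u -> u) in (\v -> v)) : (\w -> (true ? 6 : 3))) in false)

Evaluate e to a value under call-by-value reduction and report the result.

Answer: false

Working:
step 0: (let x = (if (let y = (if true then true else false) in y) then (let z = (\u.u) in (\v.v)) else (\w.(if true then 6 else 3))) in false)
step 1: [if@0.0.0] (let x = (if (let y = true in y) then (let z = (\u.u) in (\v.v)) else (\w.(if true then 6 else 3))) in false)
step 2: [let@0.0] (let x = (if true then (let z = (\u.u) in (\v.v)) else (\w.(if true then 6 else 3))) in false)
step 3: [if@0] (let x = (let z = (\u.u) in (\v.v)) in false)
step 4: [let@0] (let x = (\v.v) in false)
step 5: [let@root] false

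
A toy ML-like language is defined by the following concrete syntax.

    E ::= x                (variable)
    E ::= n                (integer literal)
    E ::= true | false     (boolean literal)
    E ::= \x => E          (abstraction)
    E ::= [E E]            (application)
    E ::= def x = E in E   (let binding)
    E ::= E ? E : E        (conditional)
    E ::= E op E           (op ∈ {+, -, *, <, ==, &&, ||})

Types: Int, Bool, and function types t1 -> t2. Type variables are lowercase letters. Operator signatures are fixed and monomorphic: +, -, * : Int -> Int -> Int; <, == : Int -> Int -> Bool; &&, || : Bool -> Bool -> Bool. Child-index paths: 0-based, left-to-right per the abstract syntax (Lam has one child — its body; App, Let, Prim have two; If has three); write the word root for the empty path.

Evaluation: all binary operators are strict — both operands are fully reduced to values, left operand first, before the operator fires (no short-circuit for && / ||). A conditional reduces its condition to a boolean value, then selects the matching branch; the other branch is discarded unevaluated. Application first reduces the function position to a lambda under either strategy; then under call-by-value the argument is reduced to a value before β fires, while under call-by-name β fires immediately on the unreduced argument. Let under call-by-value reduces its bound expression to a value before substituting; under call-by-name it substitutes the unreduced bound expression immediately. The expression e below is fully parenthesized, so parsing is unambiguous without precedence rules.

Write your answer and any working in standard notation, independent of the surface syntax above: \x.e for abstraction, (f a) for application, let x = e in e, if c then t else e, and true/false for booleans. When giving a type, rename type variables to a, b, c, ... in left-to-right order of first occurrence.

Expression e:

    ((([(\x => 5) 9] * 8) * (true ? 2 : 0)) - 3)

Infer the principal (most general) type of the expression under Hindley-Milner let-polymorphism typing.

Answer: Int

Working:
\x._ : a -> Int
  unify a -> Int ~ Int -> b
  unify a ~ Int
  unify Int ~ b
_ _ : Int
  unify Int ~ Int
  unify Int ~ Int
  unify Int ~ Int
  unify Bool ~ Bool
  unify Int ~ Int
  unify Int ~ Int
  unify Int ~ Int
  unify Int ~ Int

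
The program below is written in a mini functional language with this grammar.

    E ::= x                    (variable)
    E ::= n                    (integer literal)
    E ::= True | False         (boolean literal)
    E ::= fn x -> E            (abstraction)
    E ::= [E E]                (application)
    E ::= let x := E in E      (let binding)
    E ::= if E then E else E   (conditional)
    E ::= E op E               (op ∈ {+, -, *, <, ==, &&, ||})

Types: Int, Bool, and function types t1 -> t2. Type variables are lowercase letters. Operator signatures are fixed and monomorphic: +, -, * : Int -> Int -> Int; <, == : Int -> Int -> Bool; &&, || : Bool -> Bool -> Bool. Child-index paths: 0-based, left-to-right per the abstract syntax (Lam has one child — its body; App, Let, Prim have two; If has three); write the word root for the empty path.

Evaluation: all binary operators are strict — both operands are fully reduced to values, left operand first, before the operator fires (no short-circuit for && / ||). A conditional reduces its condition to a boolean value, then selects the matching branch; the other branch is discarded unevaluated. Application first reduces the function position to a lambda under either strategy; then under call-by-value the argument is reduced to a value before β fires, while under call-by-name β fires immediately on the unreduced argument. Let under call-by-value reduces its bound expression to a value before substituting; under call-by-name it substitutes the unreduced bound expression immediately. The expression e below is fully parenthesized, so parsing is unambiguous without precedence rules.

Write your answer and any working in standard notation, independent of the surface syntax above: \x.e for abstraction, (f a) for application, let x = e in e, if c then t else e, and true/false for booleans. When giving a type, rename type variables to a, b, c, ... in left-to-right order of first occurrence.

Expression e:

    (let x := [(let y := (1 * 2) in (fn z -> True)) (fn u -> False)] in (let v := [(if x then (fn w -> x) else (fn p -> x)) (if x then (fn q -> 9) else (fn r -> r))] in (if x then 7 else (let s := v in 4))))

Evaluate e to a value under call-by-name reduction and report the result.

Answer: 7

Working:
step 0: (let x = ((let y = (1 * 2) in (\z.true)) (\u.false)) in (let v = ((if x then (\w.x) else (\p.x)) (if x then (\q.9) else (\r.r))) in (if x then 7 else (let s = v in 4))))
step 1: [let@root] (let v = ((if ((let y = (1 * 2) in (\z.true)) (\u.false)) then (\w.((let y = (1 * 2) in (\z.true)) (\u.false))) else (\p.((let y = (1 * 2) in (\z.true)) (\u.false)))) (if ((let y = (1 * 2) in (\z.true)) (\u.false)) then (\q.9) else (\r.r))) in (if ((let y = (1 * 2) in (\z.true)) (\u.false)) then 7 else (let s = v in 4)))
step 2: [let@root] (if ((let y = (1 * 2) in (\z.true)) (\u.false)) then 7 else (let s = ((if ((let y = (1 * 2) in (\z.true)) (\u.false)) then (\w.((let y = (1 * 2) in (\z.true)) (\u.false))) else (\p.((let y = (1 * 2) in (\z.true)) (\u.false)))) (if ((let y = (1 * 2) in (\z.true)) (\u.false)) then (\q.9) else (\r.r))) in 4))
step 3: [let@0.0] (if ((\z.true) (\u.false)) then 7 else (let s = ((if ((let y = (1 * 2) in (\z.true)) (\u.false)) then (\w.((let y = (1 * 2) in (\z.true)) (\u.false))) else (\p.((let y = (1 * 2) in (\z.true)) (\u.false)))) (if ((let y = (1 * 2) in (\z.true)) (\u.false)) then (\q.9) else (\r.r))) in 4))
step 4: [beta@0] (if true then 7 else (let s = ((if ((let y = (1 * 2) in (\z.true)) (\u.false)) then (\w.((let y = (1 * 2) in (\z.true)) (\u.false))) else (\p.((let y = (1 * 2) in (\z.true)) (\u.false)))) (if ((let y = (1 * 2) in (\z.true)) (\u.false)) then (\q.9) else (\r.r))) in 4))
step 5: [if@root] 7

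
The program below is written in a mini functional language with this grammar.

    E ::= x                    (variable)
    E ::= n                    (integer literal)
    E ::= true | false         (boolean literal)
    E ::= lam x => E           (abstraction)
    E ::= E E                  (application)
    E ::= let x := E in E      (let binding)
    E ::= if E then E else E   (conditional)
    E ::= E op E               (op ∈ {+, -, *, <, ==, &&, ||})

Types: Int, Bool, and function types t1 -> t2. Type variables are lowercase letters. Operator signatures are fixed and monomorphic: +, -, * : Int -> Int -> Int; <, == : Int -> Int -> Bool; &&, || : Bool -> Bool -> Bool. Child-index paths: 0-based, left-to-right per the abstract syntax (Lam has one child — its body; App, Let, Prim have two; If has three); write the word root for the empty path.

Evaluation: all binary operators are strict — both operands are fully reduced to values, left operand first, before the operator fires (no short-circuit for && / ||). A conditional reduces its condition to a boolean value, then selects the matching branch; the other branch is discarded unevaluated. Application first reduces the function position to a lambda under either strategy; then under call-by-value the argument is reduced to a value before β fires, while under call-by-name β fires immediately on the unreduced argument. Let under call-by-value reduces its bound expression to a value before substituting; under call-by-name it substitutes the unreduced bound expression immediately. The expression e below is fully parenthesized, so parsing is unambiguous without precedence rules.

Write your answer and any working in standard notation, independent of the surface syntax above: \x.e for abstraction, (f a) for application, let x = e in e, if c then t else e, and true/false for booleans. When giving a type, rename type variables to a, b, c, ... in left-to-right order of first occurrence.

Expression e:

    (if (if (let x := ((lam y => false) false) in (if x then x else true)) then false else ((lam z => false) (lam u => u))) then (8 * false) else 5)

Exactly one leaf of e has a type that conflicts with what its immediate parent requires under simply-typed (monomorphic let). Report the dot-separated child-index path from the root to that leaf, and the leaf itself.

Answer: 1.1 : false

Derivation:
\y._ : a -> Bool
  unify a -> Bool ~ Bool -> b
  unify a ~ Bool
  unify Bool ~ b
_ _ : Bool
let x : Bool
x : Bool
  unify Bool ~ Bool
x : Bool
  unify Bool ~ Bool
  unify Bool ~ Bool
\z._ : c -> Bool
u : d
\u._ : d -> d
  unify c -> Bool ~ (d -> d) -> e
  unify c ~ d -> d
  unify Bool ~ e
_ _ : Bool
  unify Bool ~ Bool
  unify Bool ~ Bool
  unify Int ~ Int
  unify Bool ~ Int
  FAIL: mismatch Bool ~ Int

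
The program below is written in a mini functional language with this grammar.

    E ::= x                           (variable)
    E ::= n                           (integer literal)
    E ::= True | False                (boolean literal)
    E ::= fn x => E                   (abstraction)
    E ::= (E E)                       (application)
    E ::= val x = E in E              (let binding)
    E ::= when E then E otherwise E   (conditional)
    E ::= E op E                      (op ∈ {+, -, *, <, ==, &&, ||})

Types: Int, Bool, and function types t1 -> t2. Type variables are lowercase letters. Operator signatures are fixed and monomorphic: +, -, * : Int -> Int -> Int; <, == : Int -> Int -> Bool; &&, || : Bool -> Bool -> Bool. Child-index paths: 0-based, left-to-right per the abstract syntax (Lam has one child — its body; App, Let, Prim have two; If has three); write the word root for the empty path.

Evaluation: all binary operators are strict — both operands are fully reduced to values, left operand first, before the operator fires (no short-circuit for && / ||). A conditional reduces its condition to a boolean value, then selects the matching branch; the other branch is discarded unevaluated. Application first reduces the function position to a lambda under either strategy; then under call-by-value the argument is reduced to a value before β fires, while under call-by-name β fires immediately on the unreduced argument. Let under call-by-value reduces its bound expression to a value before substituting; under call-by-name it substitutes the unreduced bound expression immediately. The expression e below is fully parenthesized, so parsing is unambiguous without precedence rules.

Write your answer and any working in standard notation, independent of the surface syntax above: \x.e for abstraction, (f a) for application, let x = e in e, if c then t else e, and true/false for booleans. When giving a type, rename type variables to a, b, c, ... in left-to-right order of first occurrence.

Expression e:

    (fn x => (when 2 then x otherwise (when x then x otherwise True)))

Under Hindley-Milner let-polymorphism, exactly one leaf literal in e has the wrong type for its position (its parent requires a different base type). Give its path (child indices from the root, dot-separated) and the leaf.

Answer: 0.0 : 2

Working:
  unify Int ~ Bool
  FAIL: mismatch Int ~ Bool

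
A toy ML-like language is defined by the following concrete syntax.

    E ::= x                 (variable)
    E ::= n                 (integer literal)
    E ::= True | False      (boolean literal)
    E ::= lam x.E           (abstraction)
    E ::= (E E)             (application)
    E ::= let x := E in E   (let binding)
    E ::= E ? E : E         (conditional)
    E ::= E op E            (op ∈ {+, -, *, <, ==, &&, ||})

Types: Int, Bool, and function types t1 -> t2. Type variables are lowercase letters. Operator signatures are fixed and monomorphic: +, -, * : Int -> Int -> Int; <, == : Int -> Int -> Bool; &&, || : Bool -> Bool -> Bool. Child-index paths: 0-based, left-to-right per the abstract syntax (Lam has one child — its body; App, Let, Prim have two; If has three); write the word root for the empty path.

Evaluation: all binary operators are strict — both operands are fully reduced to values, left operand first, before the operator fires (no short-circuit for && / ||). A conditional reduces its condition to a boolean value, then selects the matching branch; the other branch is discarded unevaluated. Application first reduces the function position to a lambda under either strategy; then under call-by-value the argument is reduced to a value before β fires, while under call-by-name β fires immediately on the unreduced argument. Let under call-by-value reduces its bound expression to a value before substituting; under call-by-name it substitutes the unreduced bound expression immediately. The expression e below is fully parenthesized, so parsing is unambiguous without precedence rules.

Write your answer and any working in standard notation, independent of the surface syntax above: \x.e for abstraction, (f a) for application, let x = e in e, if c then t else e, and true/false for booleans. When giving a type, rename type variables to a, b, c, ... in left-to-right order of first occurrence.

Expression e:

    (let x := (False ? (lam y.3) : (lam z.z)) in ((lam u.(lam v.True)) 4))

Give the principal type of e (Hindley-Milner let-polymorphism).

Trace:
  unify Bool ~ Bool
\y._ : a -> Int
z : b
\z._ : b -> b
  unify a -> Int ~ b -> b
  unify a ~ b
  unify Int ~ b
let x : Int -> Int
\v._ : d -> Bool
\u._ : c -> d -> Bool
  unify c -> d -> Bool ~ Int -> e
  unify c ~ Int
  unify d -> Bool ~ e
_ _ : d -> Bool

Answer: a -> Bool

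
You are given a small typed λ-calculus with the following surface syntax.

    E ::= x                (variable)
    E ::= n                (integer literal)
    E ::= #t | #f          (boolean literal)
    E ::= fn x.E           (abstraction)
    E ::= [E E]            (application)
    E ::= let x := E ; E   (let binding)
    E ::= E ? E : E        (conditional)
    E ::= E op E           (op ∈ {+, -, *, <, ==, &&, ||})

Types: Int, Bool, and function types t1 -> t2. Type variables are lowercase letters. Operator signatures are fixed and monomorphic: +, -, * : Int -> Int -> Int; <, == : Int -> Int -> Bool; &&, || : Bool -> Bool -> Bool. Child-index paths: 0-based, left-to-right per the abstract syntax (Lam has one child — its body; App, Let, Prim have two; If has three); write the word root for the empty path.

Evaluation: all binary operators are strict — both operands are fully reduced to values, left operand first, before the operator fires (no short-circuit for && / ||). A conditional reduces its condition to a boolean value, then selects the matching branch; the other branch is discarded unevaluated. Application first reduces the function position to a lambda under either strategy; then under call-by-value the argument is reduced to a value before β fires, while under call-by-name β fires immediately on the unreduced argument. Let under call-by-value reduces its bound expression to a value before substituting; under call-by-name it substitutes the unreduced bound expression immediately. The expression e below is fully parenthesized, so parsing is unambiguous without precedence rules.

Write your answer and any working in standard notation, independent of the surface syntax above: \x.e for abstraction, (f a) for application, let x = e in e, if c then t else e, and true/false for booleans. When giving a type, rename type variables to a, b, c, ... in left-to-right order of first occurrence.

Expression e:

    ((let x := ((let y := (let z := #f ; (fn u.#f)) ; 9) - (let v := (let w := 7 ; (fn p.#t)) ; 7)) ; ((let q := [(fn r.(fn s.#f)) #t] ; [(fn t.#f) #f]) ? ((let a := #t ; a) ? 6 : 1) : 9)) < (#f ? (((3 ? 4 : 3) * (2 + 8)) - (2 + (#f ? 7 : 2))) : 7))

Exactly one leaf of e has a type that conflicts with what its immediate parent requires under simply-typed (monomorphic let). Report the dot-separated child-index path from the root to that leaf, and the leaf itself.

Answer: 1.1.0.0.0 : 3

Trace:
let z : Bool
\u._ : a -> Bool
let y : a -> Bool
  unify Int ~ Int
let w : Int
\p._ : b -> Bool
let v : b -> Bool
  unify Int ~ Int
let x : Int
\s._ : d -> Bool
\r._ : c -> d -> Bool
  unify c -> d -> Bool ~ Bool -> e
  unify c ~ Bool
  unify d -> Bool ~ e
_ _ : d -> Bool
let q : d -> Bool
\t._ : f -> Bool
  unify f -> Bool ~ Bool -> g
  unify f ~ Bool
  unify Bool ~ g
_ _ : Bool
  unify Bool ~ Bool
let a : Bool
a : Bool
  unify Bool ~ Bool
  unify Int ~ Int
  unify Int ~ Int
  unify Int ~ Int
  unify Bool ~ Bool
  unify Int ~ Bool
  FAIL: mismatch Int ~ Bool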